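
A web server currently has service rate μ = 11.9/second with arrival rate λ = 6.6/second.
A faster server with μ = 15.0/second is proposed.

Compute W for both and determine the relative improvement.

System 1: ρ₁ = 6.6/11.9 = 0.5546, W₁ = 1/(11.9-6.6) = 0.18868
System 2: ρ₂ = 6.6/15.0 = 0.4400, W₂ = 1/(15.0-6.6) = 0.11905
Improvement: (W₁-W₂)/W₁ = (0.18868-0.11905)/0.18868 = 36.90%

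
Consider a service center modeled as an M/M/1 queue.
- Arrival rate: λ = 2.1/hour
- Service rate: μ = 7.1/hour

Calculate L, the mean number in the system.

ρ = λ/μ = 2.1/7.1 = 0.2958
For M/M/1: L = λ/(μ-λ)
L = 2.1/(7.1-2.1) = 2.1/5.00
L = 0.4200 customers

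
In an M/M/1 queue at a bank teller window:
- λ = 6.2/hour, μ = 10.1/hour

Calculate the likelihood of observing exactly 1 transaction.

ρ = λ/μ = 6.2/10.1 = 0.6139
P(n) = (1-ρ)ρⁿ
P(1) = (1-0.6139) × 0.6139^1
P(1) = 0.3861 × 0.6139
P(1) = 0.2370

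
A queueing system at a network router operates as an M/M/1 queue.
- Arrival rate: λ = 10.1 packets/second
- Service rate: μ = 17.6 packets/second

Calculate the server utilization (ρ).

Server utilization: ρ = λ/μ
ρ = 10.1/17.6 = 0.5739
The server is busy 57.39% of the time.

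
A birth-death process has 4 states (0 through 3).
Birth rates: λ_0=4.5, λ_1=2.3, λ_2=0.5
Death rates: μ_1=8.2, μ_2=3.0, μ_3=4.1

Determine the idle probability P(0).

Ratios P(n)/P(0) = (λ₀···λₙ₋₁)/(μ₁···μₙ):
P(1)/P(0) = (4.5)/(8.2) = 0.54878
P(2)/P(0) = (4.5×2.3)/(8.2×3.0) = 0.42073
P(3)/P(0) = (4.5×2.3×0.5)/(8.2×3.0×4.1) = 0.051309

Normalization: ∑ P(n) = 1
P(0) × (1.0000 + 0.54878 + 0.42073 + 0.051309) = 1
P(0) × 2.02082 = 1
P(0) = 1/2.02082 = 0.4948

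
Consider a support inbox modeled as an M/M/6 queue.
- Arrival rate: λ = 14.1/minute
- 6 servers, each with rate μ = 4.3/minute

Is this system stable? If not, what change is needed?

Stability requires ρ = λ/(cμ) < 1
ρ = 14.1/(6 × 4.3) = 14.1/25.80 = 0.5465
Since 0.5465 < 1, the system is STABLE.
The servers are busy 54.65% of the time.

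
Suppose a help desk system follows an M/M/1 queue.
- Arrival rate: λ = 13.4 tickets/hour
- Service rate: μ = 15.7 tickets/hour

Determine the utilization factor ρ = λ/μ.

Server utilization: ρ = λ/μ
ρ = 13.4/15.7 = 0.8535
The server is busy 85.35% of the time.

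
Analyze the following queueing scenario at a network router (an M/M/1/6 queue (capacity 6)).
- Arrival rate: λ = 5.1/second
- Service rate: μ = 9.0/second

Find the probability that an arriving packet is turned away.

ρ = λ/μ = 5.1/9.0 = 0.566667
P₀ = (1-ρ)/(1-ρ^(K+1)) = (1-0.566667)/(1-0.566667^7) = 0.4333/0.9812 = 0.4416
P_K = P₀×ρ^K = 0.4416 × 0.566667^6 = 0.4416 × 0.03311 = 0.01462
Blocking probability = 1.46%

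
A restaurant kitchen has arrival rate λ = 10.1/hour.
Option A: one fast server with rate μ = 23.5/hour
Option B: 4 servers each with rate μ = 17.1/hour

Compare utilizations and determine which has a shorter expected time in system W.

Option A: single server μ = 23.5 (M/M/1)
  ρ_A = 10.1/23.5 = 0.4298
  W_A = 1/(μ-λ) = 1/(23.5-10.1) = 1/13.40 = 0.07463

Option B: 4 servers μ = 17.1 (M/M/4)
  ρ_B = λ/(cμ) = 10.1/(4×17.1) = 0.1477
  Offered load a = λ/μ = cρ = 10.1/17.1 = 0.5906
  P₀ = [ Σₙ₌₀^3 aⁿ/n! + a^4/(4!(1-ρ)) ]⁻¹
  Σ = a^0/0! + a^1/1! + a^2/2! + a^3/3! = 1.0000 + 0.59064 + 0.17443 + 0.034342 = 1.7994
  a^4/(4!(1-ρ)) = 0.12170/(24 × 0.85234) = 0.005949
  P₀ = 1/(1.7994 + 0.005949) = 0.5539
  Lq = P₀·a^4·ρ / (4!(1-ρ)²) = 0.55390 × 0.12170 × 0.14766 / (24 × 0.72648) = 0.0005709
  Wq_B = Lq/λ = 0.00057091/10.1 = 0.00005653
  W_B = Wq_B + 1/μ = 0.00005653 + 0.05848 = 0.05854

Since W_B = 0.05854 < W_A = 0.07463, Option B (multiple servers) has the shorter time in system.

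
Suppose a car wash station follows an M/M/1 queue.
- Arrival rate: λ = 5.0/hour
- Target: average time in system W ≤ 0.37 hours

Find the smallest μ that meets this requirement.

For M/M/1: W = 1/(μ-λ)
Need W ≤ 0.37, so 1/(μ-λ) ≤ 0.37
μ - λ ≥ 1/0.37 = 2.7027
μ ≥ 5.0 + 2.7027 = 7.7027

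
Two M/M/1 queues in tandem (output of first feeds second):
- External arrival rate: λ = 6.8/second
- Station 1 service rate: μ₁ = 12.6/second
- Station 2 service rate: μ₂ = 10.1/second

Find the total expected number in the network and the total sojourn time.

By Jackson's theorem, each station behaves as independent M/M/1.
Station 1: ρ₁ = 6.8/12.6 = 0.5397, L₁ = ρ₁/(1-ρ₁) = λ/(μ₁-λ) = 6.8/5.80 = 1.1724
Station 2: ρ₂ = 6.8/10.1 = 0.6733, L₂ = ρ₂/(1-ρ₂) = λ/(μ₂-λ) = 6.8/3.30 = 2.0606
Total: L = L₁ + L₂ = 1.1724 + 2.0606 = 3.2330
W = L/λ = 3.2330/6.8 = 0.4754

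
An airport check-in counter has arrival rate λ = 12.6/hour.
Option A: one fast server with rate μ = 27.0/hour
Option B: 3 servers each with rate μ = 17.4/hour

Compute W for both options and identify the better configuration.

Option A: single server μ = 27.0 (M/M/1)
  ρ_A = 12.6/27.0 = 0.4667
  W_A = 1/(μ-λ) = 1/(27.0-12.6) = 1/14.40 = 0.06944

Option B: 3 servers μ = 17.4 (M/M/3)
  ρ_B = λ/(cμ) = 12.6/(3×17.4) = 0.2414
  Offered load a = λ/μ = cρ = 12.6/17.4 = 0.7241
  P₀ = [ Σₙ₌₀^2 aⁿ/n! + a^3/(3!(1-ρ)) ]⁻¹
  Σ = a^0/0! + a^1/1! + a^2/2! = 1.0000 + 0.7241 + 0.2622 = 1.9863
  a^3/(3!(1-ρ)) = 0.3797/(6 × 0.7586) = 0.08342
  P₀ = 1/(1.9863 + 0.08342) = 0.4832
  Lq = P₀·a^3·ρ / (3!(1-ρ)²) = 0.48315 × 0.37972 × 0.24138 / (6 × 0.57551) = 0.01282
  Wq_B = Lq/λ = 0.012825/12.6 = 0.001018
  W_B = Wq_B + 1/μ = 0.001018 + 0.05747 = 0.05849

Since W_B = 0.05849 < W_A = 0.06944, Option B (multiple servers) has the shorter time in system.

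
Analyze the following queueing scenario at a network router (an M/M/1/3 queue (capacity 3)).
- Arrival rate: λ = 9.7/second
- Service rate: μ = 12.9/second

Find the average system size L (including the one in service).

ρ = λ/μ = 9.7/12.9 = 0.75194
P₀ = (1-ρ)/(1-ρ^(K+1)) = (1-0.75194)/(1-0.75194^4) = 0.24806/0.68031 = 0.3646
P_K = P₀×ρ^K = 0.3646 × 0.75194^3 = 0.3646 × 0.4252 = 0.1550
L = ρ[1 - (K+1)ρ^K + Kρ^(K+1)] / [(1-ρ)(1-ρ^(K+1))]
L = 0.75194 × (1 - 4×0.425157 + 3×0.319693) / ((1 - 0.75194) × (1 - 0.319693)) = 1.1516 packets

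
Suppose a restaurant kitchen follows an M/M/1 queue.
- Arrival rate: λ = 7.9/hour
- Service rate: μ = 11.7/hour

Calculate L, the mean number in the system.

ρ = λ/μ = 7.9/11.7 = 0.6752
For M/M/1: L = λ/(μ-λ)
L = 7.9/(11.7-7.9) = 7.9/3.80
L = 2.0789 orders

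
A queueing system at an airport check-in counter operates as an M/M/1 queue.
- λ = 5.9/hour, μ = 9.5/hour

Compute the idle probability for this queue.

ρ = λ/μ = 5.9/9.5 = 0.6211
P(0) = 1 - ρ = 1 - 0.6211 = 0.3789
The server is idle 37.89% of the time.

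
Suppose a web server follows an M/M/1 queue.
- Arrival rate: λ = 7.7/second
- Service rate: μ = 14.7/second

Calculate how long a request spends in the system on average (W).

First, compute utilization: ρ = λ/μ = 7.7/14.7 = 0.5238
For M/M/1: W = 1/(μ-λ)
W = 1/(14.7-7.7) = 1/7.00
W = 0.1429 seconds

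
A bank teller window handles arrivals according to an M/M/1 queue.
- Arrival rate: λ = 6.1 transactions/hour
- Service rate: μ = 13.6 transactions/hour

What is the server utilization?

Server utilization: ρ = λ/μ
ρ = 6.1/13.6 = 0.4485
The server is busy 44.85% of the time.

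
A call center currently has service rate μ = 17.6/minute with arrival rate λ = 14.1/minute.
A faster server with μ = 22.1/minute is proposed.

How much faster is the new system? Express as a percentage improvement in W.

System 1: ρ₁ = 14.1/17.6 = 0.8011, W₁ = 1/(17.6-14.1) = 0.2857
System 2: ρ₂ = 14.1/22.1 = 0.6380, W₂ = 1/(22.1-14.1) = 0.1250
Improvement: (W₁-W₂)/W₁ = (0.2857-0.1250)/0.2857 = 56.25%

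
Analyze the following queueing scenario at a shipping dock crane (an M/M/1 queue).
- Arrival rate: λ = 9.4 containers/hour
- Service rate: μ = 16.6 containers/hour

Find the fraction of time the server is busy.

Server utilization: ρ = λ/μ
ρ = 9.4/16.6 = 0.5663
The server is busy 56.63% of the time.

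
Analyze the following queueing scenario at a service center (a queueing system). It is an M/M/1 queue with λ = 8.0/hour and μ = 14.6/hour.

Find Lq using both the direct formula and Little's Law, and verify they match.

Method 1 (direct): Lq = λ²/(μ(μ-λ)) = 64.00/(14.6 × 6.60) = 0.6642

Method 2 (Little's Law):
W = 1/(μ-λ) = 1/6.60 = 0.151515
Wq = W - 1/μ = 0.151515 - 0.0684932 = 0.08302
Lq = λWq = 8.0 × 0.08302 = 0.6642 ✔ (matches Method 1)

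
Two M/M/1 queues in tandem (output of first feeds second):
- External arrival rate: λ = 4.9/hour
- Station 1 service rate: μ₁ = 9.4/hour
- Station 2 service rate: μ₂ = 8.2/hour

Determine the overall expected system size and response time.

By Jackson's theorem, each station behaves as independent M/M/1.
Station 1: ρ₁ = 4.9/9.4 = 0.5213, L₁ = ρ₁/(1-ρ₁) = λ/(μ₁-λ) = 4.9/4.50 = 1.08889
Station 2: ρ₂ = 4.9/8.2 = 0.5976, L₂ = ρ₂/(1-ρ₂) = λ/(μ₂-λ) = 4.9/3.30 = 1.48485
Total: L = L₁ + L₂ = 1.08889 + 1.48485 = 2.57374
W = L/λ = 2.57374/4.9 = 0.5253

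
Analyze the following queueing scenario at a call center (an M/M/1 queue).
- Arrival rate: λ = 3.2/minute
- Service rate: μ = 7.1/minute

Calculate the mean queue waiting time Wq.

First, compute utilization: ρ = λ/μ = 3.2/7.1 = 0.4507
For M/M/1: Wq = λ/(μ(μ-λ))
Wq = 3.2/(7.1 × (7.1-3.2))
Wq = 3.2/(7.1 × 3.90)
Wq = 0.1156 minutes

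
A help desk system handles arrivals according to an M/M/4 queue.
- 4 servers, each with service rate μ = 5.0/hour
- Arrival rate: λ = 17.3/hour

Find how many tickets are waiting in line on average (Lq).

Traffic intensity: ρ = λ/(cμ) = 17.3/(4×5.0) = 0.8650
Since ρ = 0.8650 < 1, system is stable.
Offered load a = λ/μ = cρ = 17.3/5.0 = 3.4600
P₀ = [ Σₙ₌₀^3 aⁿ/n! + a^4/(4!(1-ρ)) ]⁻¹
Σ = a^0/0! + a^1/1! + a^2/2! + a^3/3! = 1.0000 + 3.4600 + 5.9858 + 6.9036 = 17.3494
a^4/(4!(1-ρ)) = 143.3192/(24 × 0.1350) = 44.2343
P₀ = 1/(17.3494 + 44.2343) = 0.01624
Lq = P₀·a^4·ρ / (4!(1-ρ)²) = 0.016238 × 143.3192 × 0.86500 / (24 × 0.018225) = 4.6023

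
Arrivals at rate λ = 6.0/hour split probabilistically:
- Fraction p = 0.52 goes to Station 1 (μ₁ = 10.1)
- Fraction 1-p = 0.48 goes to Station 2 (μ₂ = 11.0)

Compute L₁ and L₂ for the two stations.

Effective rates: λ₁ = 6.0×0.52 = 3.12, λ₂ = 6.0×0.48 = 2.88
Station 1: ρ₁ = 3.12/10.1 = 0.3089, L₁ = ρ₁/(1-ρ₁) = 0.3089/(1-0.3089) = 0.4470
Station 2: ρ₂ = 2.88/11.0 = 0.26182, L₂ = ρ₂/(1-ρ₂) = 0.26182/(1-0.26182) = 0.3547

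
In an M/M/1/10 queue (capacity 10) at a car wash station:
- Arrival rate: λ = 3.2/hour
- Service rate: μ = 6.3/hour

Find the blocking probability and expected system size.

ρ = λ/μ = 3.2/6.3 = 0.507937
P₀ = (1-ρ)/(1-ρ^(K+1)) = (1-0.507937)/(1-0.507937^11) = 0.49206/0.99942 = 0.4923
P_K = P₀×ρ^K = 0.49235 × 0.507937^10 = 0.49235 × 0.0011431 = 0.0005628
Blocking probability P_10 = 0.0005628 (0.05628%)
L = ρ[1 - (K+1)ρ^K + Kρ^(K+1)] / [(1-ρ)(1-ρ^(K+1))]
L = 0.507937 × (1 - 11×0.001143 + 10×0.0005806) / ((1 - 0.507937) × (1 - 0.0005806)) = 1.0259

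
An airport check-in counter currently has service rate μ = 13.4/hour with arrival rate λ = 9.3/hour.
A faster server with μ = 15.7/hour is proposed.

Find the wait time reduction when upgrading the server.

System 1: ρ₁ = 9.3/13.4 = 0.6940, W₁ = 1/(13.4-9.3) = 0.24390
System 2: ρ₂ = 9.3/15.7 = 0.5924, W₂ = 1/(15.7-9.3) = 0.15625
Improvement: (W₁-W₂)/W₁ = (0.24390-0.15625)/0.24390 = 35.94%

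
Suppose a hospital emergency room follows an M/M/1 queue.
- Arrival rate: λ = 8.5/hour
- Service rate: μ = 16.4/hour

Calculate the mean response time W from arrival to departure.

First, compute utilization: ρ = λ/μ = 8.5/16.4 = 0.5183
For M/M/1: W = 1/(μ-λ)
W = 1/(16.4-8.5) = 1/7.90
W = 0.1266 hours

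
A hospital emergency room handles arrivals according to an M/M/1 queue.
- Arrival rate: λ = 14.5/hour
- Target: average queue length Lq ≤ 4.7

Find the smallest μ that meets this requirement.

For M/M/1: Lq = λ²/(μ(μ-λ))
Need Lq ≤ 4.7, i.e. μ(μ-λ) ≥ λ²/4.7
μ² - 14.5μ - 210.25/4.7 ≥ 0  →  μ² - 14.5μ - 44.73404 ≥ 0
Quadratic formula (positive root): μ = [λ + √(λ² + 4×44.73404)]/2
Discriminant: 210.25 + 4×44.73404 = 389.1862, √389.1862 = 19.7278
μ ≥ (14.5 + 19.7278)/2 = 17.1139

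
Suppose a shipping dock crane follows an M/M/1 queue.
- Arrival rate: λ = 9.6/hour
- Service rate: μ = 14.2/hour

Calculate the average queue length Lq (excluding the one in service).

ρ = λ/μ = 9.6/14.2 = 0.6761
For M/M/1: Lq = λ²/(μ(μ-λ))
Lq = 92.16/(14.2 × 4.60)
Lq = 1.4109 containers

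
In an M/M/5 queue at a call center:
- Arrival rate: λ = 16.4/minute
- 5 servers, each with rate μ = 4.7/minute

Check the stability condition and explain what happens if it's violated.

Stability requires ρ = λ/(cμ) < 1
ρ = 16.4/(5 × 4.7) = 16.4/23.50 = 0.6979
Since 0.6979 < 1, the system is STABLE.
The servers are busy 69.79% of the time.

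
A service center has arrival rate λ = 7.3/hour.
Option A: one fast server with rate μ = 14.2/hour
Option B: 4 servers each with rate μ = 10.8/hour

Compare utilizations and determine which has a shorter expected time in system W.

Option A: single server μ = 14.2 (M/M/1)
  ρ_A = 7.3/14.2 = 0.5141
  W_A = 1/(μ-λ) = 1/(14.2-7.3) = 1/6.90 = 0.1449

Option B: 4 servers μ = 10.8 (M/M/4)
  ρ_B = λ/(cμ) = 7.3/(4×10.8) = 0.1690
  Offered load a = λ/μ = cρ = 7.3/10.8 = 0.6759
  P₀ = [ Σₙ₌₀^3 aⁿ/n! + a^4/(4!(1-ρ)) ]⁻¹
  Σ = a^0/0! + a^1/1! + a^2/2! + a^3/3! = 1.0000 + 0.6759 + 0.2284 + 0.05147 = 1.9558
  a^4/(4!(1-ρ)) = 0.20874/(24 × 0.83102) = 0.01047
  P₀ = 1/(1.9558 + 0.01047) = 0.5086
  Lq = P₀·a^4·ρ / (4!(1-ρ)²) = 0.5086 × 0.2087 × 0.1690 / (24 × 0.6906) = 0.001082
  Wq_B = Lq/λ = 0.0010823/7.3 = 0.0001483
  W_B = Wq_B + 1/μ = 0.0001483 + 0.09259 = 0.09274

Since W_B = 0.09274 < W_A = 0.1449, Option B (multiple servers) has the shorter time in system.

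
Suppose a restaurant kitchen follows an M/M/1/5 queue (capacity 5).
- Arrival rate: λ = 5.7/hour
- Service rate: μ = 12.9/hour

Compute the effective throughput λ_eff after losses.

ρ = λ/μ = 5.7/12.9 = 0.44186
P₀ = (1-ρ)/(1-ρ^(K+1)) = (1-0.44186)/(1-0.44186^6) = 0.5581/0.9926 = 0.5623
P_K = P₀×ρ^K = 0.56233 × 0.44186^5 = 0.56233 × 0.016843 = 0.009471
λ_eff = λ(1-P_K) = 5.7 × (1 - 0.009471) = 5.7 × 0.99053 = 5.6460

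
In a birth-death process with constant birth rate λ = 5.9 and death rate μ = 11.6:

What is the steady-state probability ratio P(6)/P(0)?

For constant rates: P(n)/P(0) = (λ/μ)^n
P(6)/P(0) = (5.9/11.6)^6 = 0.5086^6 = 0.01731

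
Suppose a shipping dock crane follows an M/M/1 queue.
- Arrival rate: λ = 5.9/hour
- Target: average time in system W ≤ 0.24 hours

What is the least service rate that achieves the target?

For M/M/1: W = 1/(μ-λ)
Need W ≤ 0.24, so 1/(μ-λ) ≤ 0.24
μ - λ ≥ 1/0.24 = 4.1667
μ ≥ 5.9 + 4.1667 = 10.0667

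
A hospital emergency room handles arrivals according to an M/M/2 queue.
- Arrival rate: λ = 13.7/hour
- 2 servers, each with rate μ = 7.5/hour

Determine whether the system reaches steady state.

Stability requires ρ = λ/(cμ) < 1
ρ = 13.7/(2 × 7.5) = 13.7/15.00 = 0.9133
Since 0.9133 < 1, the system is STABLE.
The servers are busy 91.33% of the time.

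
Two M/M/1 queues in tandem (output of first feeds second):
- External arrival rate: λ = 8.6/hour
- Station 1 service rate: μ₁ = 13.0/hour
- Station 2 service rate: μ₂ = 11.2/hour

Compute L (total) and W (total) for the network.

By Jackson's theorem, each station behaves as independent M/M/1.
Station 1: ρ₁ = 8.6/13.0 = 0.6615, L₁ = ρ₁/(1-ρ₁) = λ/(μ₁-λ) = 8.6/4.40 = 1.9545
Station 2: ρ₂ = 8.6/11.2 = 0.7679, L₂ = ρ₂/(1-ρ₂) = λ/(μ₂-λ) = 8.6/2.60 = 3.3077
Total: L = L₁ + L₂ = 1.9545 + 3.3077 = 5.2622
W = L/λ = 5.2622/8.6 = 0.6119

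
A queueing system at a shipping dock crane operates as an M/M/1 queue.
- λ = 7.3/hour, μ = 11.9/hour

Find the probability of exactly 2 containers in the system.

ρ = λ/μ = 7.3/11.9 = 0.6134
P(n) = (1-ρ)ρⁿ
P(2) = (1-0.6134) × 0.6134^2
P(2) = 0.3866 × 0.3763
P(2) = 0.1455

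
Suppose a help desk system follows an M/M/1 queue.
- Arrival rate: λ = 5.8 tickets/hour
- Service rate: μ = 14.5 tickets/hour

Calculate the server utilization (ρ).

Server utilization: ρ = λ/μ
ρ = 5.8/14.5 = 0.4000
The server is busy 40.00% of the time.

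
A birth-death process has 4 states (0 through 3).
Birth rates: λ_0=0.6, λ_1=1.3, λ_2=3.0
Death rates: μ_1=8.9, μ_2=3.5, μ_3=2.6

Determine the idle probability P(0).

Ratios P(n)/P(0) = (λ₀···λₙ₋₁)/(μ₁···μₙ):
P(1)/P(0) = (0.6)/(8.9) = 0.067416
P(2)/P(0) = (0.6×1.3)/(8.9×3.5) = 0.025040
P(3)/P(0) = (0.6×1.3×3.0)/(8.9×3.5×2.6) = 0.028892

Normalization: ∑ P(n) = 1
P(0) × (1.0000 + 0.067416 + 0.025040 + 0.028892) = 1
P(0) × 1.1213 = 1
P(0) = 1/1.1213 = 0.8918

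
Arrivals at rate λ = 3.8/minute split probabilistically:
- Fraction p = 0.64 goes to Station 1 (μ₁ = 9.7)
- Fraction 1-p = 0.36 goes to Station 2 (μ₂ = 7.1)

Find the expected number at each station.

Effective rates: λ₁ = 3.8×0.64 = 2.432, λ₂ = 3.8×0.36 = 1.368
Station 1: ρ₁ = 2.432/9.7 = 0.2507, L₁ = ρ₁/(1-ρ₁) = 0.2507/(1-0.2507) = 0.3346
Station 2: ρ₂ = 1.368/7.1 = 0.1927, L₂ = ρ₂/(1-ρ₂) = 0.1927/(1-0.1927) = 0.2387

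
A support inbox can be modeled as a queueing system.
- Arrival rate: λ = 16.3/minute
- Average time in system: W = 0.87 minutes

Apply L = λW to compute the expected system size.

Little's Law: L = λW
L = 16.3 × 0.87 = 14.1810 emails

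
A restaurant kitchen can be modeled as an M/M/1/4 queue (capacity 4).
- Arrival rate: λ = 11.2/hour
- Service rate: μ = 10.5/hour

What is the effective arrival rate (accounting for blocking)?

ρ = λ/μ = 11.2/10.5 = 1.066667
P₀ = (1-ρ)/(1-ρ^(K+1)) = (1-1.066667)/(1-1.066667^5) = -0.06667/-0.3808 = 0.1751
P_K = P₀×ρ^K = 0.17505 × 1.066667^4 = 0.17505 × 1.2945 = 0.2266
λ_eff = λ(1-P_K) = 11.2 × (1 - 0.22661) = 11.2 × 0.77339 = 8.6620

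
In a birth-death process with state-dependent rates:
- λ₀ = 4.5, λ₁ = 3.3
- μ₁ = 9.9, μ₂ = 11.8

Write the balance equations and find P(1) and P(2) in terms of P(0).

Balance equations:
State 0: λ₀P₀ = μ₁P₁ → P₁ = (λ₀/μ₁)P₀ = (4.5/9.9)P₀ = 0.4545P₀
State 1: P₂ = (λ₀λ₁)/(μ₁μ₂)P₀ = (4.5×3.3)/(9.9×11.8)P₀ = 0.1271P₀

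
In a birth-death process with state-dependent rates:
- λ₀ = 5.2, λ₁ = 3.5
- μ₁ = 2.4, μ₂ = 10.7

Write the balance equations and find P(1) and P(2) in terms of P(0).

Balance equations:
State 0: λ₀P₀ = μ₁P₁ → P₁ = (λ₀/μ₁)P₀ = (5.2/2.4)P₀ = 2.1667P₀
State 1: P₂ = (λ₀λ₁)/(μ₁μ₂)P₀ = (5.2×3.5)/(2.4×10.7)P₀ = 0.7087P₀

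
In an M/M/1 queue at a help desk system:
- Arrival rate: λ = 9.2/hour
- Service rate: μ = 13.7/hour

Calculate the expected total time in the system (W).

First, compute utilization: ρ = λ/μ = 9.2/13.7 = 0.6715
For M/M/1: W = 1/(μ-λ)
W = 1/(13.7-9.2) = 1/4.50
W = 0.2222 hours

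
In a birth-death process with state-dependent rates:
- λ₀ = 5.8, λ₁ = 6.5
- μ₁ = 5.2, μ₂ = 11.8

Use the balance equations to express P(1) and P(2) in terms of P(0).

Balance equations:
State 0: λ₀P₀ = μ₁P₁ → P₁ = (λ₀/μ₁)P₀ = (5.8/5.2)P₀ = 1.1154P₀
State 1: P₂ = (λ₀λ₁)/(μ₁μ₂)P₀ = (5.8×6.5)/(5.2×11.8)P₀ = 0.6144P₀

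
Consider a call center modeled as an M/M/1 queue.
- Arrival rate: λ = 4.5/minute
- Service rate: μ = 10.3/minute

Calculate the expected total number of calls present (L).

ρ = λ/μ = 4.5/10.3 = 0.4369
For M/M/1: L = λ/(μ-λ)
L = 4.5/(10.3-4.5) = 4.5/5.80
L = 0.7759 calls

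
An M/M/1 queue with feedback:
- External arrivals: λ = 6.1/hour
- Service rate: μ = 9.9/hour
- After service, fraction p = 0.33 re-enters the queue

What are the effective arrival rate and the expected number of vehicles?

Effective arrival rate: λ_eff = λ/(1-p) = 6.1/(1-0.33) = 6.1/0.67 = 9.104478
ρ = λ_eff/μ = 9.104478/9.9 = 0.9196442
L = ρ/(1-ρ) = 0.9196442/(1-0.9196442) = 11.4447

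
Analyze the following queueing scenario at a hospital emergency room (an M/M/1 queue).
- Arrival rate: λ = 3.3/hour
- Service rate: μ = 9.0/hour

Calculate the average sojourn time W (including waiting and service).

First, compute utilization: ρ = λ/μ = 3.3/9.0 = 0.3667
For M/M/1: W = 1/(μ-λ)
W = 1/(9.0-3.3) = 1/5.70
W = 0.1754 hours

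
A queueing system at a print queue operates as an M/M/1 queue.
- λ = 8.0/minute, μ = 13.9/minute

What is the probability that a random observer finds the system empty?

ρ = λ/μ = 8.0/13.9 = 0.5755
P(0) = 1 - ρ = 1 - 0.5755 = 0.4245
The server is idle 42.45% of the time.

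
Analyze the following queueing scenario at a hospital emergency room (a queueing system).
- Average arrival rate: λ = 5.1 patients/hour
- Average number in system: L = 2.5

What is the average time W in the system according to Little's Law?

Little's Law: L = λW, so W = L/λ
W = 2.5/5.1 = 0.4902 hours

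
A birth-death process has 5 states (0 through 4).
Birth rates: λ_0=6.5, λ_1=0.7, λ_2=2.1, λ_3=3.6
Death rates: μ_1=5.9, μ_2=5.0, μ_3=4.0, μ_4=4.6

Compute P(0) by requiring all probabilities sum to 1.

Ratios P(n)/P(0) = (λ₀···λₙ₋₁)/(μ₁···μₙ):
P(1)/P(0) = (6.5)/(5.9) = 1.1017
P(2)/P(0) = (6.5×0.7)/(5.9×5.0) = 0.15424
P(3)/P(0) = (6.5×0.7×2.1)/(5.9×5.0×4.0) = 0.080975
P(4)/P(0) = (6.5×0.7×2.1×3.6)/(5.9×5.0×4.0×4.6) = 0.063371

Normalization: ∑ P(n) = 1
P(0) × (1.0000 + 1.1017 + 0.15424 + 0.080975 + 0.063371) = 1
P(0) × 2.4003 = 1
P(0) = 1/2.4003 = 0.4166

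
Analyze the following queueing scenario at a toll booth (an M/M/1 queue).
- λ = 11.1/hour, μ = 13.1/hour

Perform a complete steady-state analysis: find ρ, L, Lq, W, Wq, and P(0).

Step 1: ρ = λ/μ = 11.1/13.1 = 0.8473
Step 2: L = λ/(μ-λ) = 11.1/2.00 = 5.5500
Step 3: Lq = λ²/(μ(μ-λ)) = 123.21/(13.1×2.00) = 4.7027
Step 4: W = 1/(μ-λ) = 1/2.00 = 0.5000
Step 5: Wq = λ/(μ(μ-λ)) = 11.1/(13.1×2.00) = 0.4237
Step 6: P(0) = 1-ρ = 0.1527
Verify: L = λW = 11.1×0.5000 = 5.5500 ✔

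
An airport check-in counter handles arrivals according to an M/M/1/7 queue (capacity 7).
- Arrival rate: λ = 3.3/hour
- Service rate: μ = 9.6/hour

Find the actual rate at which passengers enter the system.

ρ = λ/μ = 3.3/9.6 = 0.34375
P₀ = (1-ρ)/(1-ρ^(K+1)) = (1-0.34375)/(1-0.34375^8) = 0.65625/0.99981 = 0.6564
P_K = P₀×ρ^K = 0.6564 × 0.34375^7 = 0.6564 × 0.0005672 = 0.0003723
λ_eff = λ(1-P_K) = 3.3 × (1 - 0.0003723) = 3.3 × 0.99963 = 3.2988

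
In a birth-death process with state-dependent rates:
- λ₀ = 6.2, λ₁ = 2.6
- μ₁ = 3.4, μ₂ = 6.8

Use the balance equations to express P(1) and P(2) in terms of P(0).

Balance equations:
State 0: λ₀P₀ = μ₁P₁ → P₁ = (λ₀/μ₁)P₀ = (6.2/3.4)P₀ = 1.8235P₀
State 1: P₂ = (λ₀λ₁)/(μ₁μ₂)P₀ = (6.2×2.6)/(3.4×6.8)P₀ = 0.6972P₀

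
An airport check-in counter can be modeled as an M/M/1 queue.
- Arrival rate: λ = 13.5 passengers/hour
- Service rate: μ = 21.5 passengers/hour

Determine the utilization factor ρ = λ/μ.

Server utilization: ρ = λ/μ
ρ = 13.5/21.5 = 0.6279
The server is busy 62.79% of the time.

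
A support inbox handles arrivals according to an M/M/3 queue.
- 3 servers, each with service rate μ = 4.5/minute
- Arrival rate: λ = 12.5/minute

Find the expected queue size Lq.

Traffic intensity: ρ = λ/(cμ) = 12.5/(3×4.5) = 0.9259
Since ρ = 0.9259 < 1, system is stable.
Offered load a = λ/μ = cρ = 12.5/4.5 = 2.7778
P₀ = [ Σₙ₌₀^2 aⁿ/n! + a^3/(3!(1-ρ)) ]⁻¹
Σ = a^0/0! + a^1/1! + a^2/2! = 1.0000 + 2.7778 + 3.8580 = 7.6358
a^3/(3!(1-ρ)) = 21.43347/(6 × 0.07407407) = 48.2253
P₀ = 1/(7.6358 + 48.2253) = 0.01790
Lq = P₀·a^3·ρ / (3!(1-ρ)²) = 0.0179015 × 21.4335 × 0.925926 / (6 × 0.00548697) = 10.7913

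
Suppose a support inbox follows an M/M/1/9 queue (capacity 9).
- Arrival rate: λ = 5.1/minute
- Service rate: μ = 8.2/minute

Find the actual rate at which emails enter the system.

ρ = λ/μ = 5.1/8.2 = 0.62195
P₀ = (1-ρ)/(1-ρ^(K+1)) = (1-0.62195)/(1-0.62195^10) = 0.37805/0.99134 = 0.3814
P_K = P₀×ρ^K = 0.38135 × 0.62195^9 = 0.38135 × 0.013925 = 0.005310
λ_eff = λ(1-P_K) = 5.1 × (1 - 0.005310) = 5.1 × 0.99469 = 5.0729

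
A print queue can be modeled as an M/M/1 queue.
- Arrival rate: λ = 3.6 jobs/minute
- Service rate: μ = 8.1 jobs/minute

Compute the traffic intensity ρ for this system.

Server utilization: ρ = λ/μ
ρ = 3.6/8.1 = 0.4444
The server is busy 44.44% of the time.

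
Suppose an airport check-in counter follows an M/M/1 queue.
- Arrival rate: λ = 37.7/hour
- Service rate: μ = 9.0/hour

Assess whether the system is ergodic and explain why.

Stability requires ρ = λ/(cμ) < 1
ρ = 37.7/(1 × 9.0) = 37.7/9.00 = 4.1889
Since 4.1889 ≥ 1, the system is UNSTABLE.
Queue grows without bound. Need μ > λ = 37.7.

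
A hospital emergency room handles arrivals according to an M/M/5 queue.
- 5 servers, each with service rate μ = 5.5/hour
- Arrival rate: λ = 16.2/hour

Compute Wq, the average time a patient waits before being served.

Traffic intensity: ρ = λ/(cμ) = 16.2/(5×5.5) = 0.5891
Since ρ = 0.5891 < 1, system is stable.
Offered load a = λ/μ = cρ = 16.2/5.5 = 2.9455
P₀ = [ Σₙ₌₀^4 aⁿ/n! + a^5/(5!(1-ρ)) ]⁻¹
Σ = a^0/0! + a^1/1! + a^2/2! + a^3/3! + a^4/4! = 1.00000 + 2.94545 + 4.33785 + 4.25898 + 3.13616 = 15.6784
a^5/(5!(1-ρ)) = 221.6979/(120 × 0.41091) = 4.4961
P₀ = 1/(15.6784 + 4.4961) = 0.04957
Lq = P₀·a^5·ρ / (5!(1-ρ)²) = 0.049567 × 221.6979 × 0.58909 / (120 × 0.16885) = 0.3195
Wq = Lq/λ = 0.3195/16.2 = 0.01972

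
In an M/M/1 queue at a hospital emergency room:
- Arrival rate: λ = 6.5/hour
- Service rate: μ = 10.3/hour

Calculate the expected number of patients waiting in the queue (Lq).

ρ = λ/μ = 6.5/10.3 = 0.6311
For M/M/1: Lq = λ²/(μ(μ-λ))
Lq = 42.25/(10.3 × 3.80)
Lq = 1.0795 patients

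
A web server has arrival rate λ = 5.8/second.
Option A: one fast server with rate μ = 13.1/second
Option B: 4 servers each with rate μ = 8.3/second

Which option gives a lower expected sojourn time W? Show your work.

Option A: single server μ = 13.1 (M/M/1)
  ρ_A = 5.8/13.1 = 0.4427
  W_A = 1/(μ-λ) = 1/(13.1-5.8) = 1/7.30 = 0.1370

Option B: 4 servers μ = 8.3 (M/M/4)
  ρ_B = λ/(cμ) = 5.8/(4×8.3) = 0.1747
  Offered load a = λ/μ = cρ = 5.8/8.3 = 0.6988
  P₀ = [ Σₙ₌₀^3 aⁿ/n! + a^4/(4!(1-ρ)) ]⁻¹
  Σ = a^0/0! + a^1/1! + a^2/2! + a^3/3! = 1.0000 + 0.69880 + 0.24416 + 0.056872 = 1.9998
  a^4/(4!(1-ρ)) = 0.2385/(24 × 0.8253) = 0.01204
  P₀ = 1/(1.9998 + 0.01204) = 0.4971
  Lq = P₀·a^4·ρ / (4!(1-ρ)²) = 0.4971 × 0.2385 × 0.1747 / (24 × 0.6811) = 0.001267
  Wq_B = Lq/λ = 0.001267/5.8 = 0.0002184
  W_B = Wq_B + 1/μ = 0.0002184 + 0.1205 = 0.1207

Since W_B = 0.1207 < W_A = 0.1370, Option B (multiple servers) has the shorter time in system.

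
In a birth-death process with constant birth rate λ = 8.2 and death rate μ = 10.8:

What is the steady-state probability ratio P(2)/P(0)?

For constant rates: P(n)/P(0) = (λ/μ)^n
P(2)/P(0) = (8.2/10.8)^2 = 0.7593^2 = 0.5765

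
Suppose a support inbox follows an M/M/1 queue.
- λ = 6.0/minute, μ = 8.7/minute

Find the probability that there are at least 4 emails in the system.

ρ = λ/μ = 6.0/8.7 = 0.68966
P(N ≥ n) = ρⁿ
P(N ≥ 4) = 0.68966^4
P(N ≥ 4) = 0.2262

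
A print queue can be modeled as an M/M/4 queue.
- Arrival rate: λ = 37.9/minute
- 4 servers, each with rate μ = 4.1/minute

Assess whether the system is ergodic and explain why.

Stability requires ρ = λ/(cμ) < 1
ρ = 37.9/(4 × 4.1) = 37.9/16.40 = 2.3110
Since 2.3110 ≥ 1, the system is UNSTABLE.
Need c > λ/μ = 37.9/4.1 = 9.24.
Minimum servers needed: c = 10.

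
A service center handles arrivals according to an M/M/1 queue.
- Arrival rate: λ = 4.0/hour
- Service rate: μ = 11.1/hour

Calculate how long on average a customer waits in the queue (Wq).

First, compute utilization: ρ = λ/μ = 4.0/11.1 = 0.3604
For M/M/1: Wq = λ/(μ(μ-λ))
Wq = 4.0/(11.1 × (11.1-4.0))
Wq = 4.0/(11.1 × 7.10)
Wq = 0.05075 hours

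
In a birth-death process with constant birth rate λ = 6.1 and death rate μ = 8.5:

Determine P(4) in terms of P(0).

For constant rates: P(n)/P(0) = (λ/μ)^n
P(4)/P(0) = (6.1/8.5)^4 = 0.7176^4 = 0.2652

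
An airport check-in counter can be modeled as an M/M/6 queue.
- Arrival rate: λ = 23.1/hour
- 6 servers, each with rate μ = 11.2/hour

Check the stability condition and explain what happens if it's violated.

Stability requires ρ = λ/(cμ) < 1
ρ = 23.1/(6 × 11.2) = 23.1/67.20 = 0.3438
Since 0.3438 < 1, the system is STABLE.
The servers are busy 34.38% of the time.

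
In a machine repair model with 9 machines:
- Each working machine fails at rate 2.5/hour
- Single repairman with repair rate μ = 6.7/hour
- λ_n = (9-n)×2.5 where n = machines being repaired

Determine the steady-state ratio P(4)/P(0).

P(4)/P(0) = ∏_{i=0}^{4-1} λ_i/μ_{i+1}
= (9-0)×2.5/6.7 × (9-1)×2.5/6.7 × (9-2)×2.5/6.7 × (9-3)×2.5/6.7
= 58.6196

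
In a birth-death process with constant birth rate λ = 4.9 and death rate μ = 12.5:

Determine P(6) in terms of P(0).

For constant rates: P(n)/P(0) = (λ/μ)^n
P(6)/P(0) = (4.9/12.5)^6 = 0.3920^6 = 0.003628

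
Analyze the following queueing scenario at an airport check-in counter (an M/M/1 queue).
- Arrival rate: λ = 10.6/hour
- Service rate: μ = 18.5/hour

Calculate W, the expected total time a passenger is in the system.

First, compute utilization: ρ = λ/μ = 10.6/18.5 = 0.5730
For M/M/1: W = 1/(μ-λ)
W = 1/(18.5-10.6) = 1/7.90
W = 0.1266 hours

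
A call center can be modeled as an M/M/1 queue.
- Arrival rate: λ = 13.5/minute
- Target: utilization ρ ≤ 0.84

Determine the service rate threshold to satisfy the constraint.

ρ = λ/μ, so μ = λ/ρ
μ ≥ 13.5/0.84 = 16.0714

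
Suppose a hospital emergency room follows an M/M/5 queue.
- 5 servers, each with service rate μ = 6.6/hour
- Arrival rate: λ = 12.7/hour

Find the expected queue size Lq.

Traffic intensity: ρ = λ/(cμ) = 12.7/(5×6.6) = 0.3848
Since ρ = 0.3848 < 1, system is stable.
Offered load a = λ/μ = cρ = 12.7/6.6 = 1.9242
P₀ = [ Σₙ₌₀^4 aⁿ/n! + a^5/(5!(1-ρ)) ]⁻¹
Σ = a^0/0! + a^1/1! + a^2/2! + a^3/3! + a^4/4! = 1.0000 + 1.9242 + 1.8514 + 1.1875 + 0.57125 = 6.5343
a^5/(5!(1-ρ)) = 26.3815/(120 × 0.6152) = 0.3574
P₀ = 1/(6.5343 + 0.3574) = 0.1451
Lq = P₀·a^5·ρ / (5!(1-ρ)²) = 0.1451 × 26.3815 × 0.3848 / (120 × 0.3784) = 0.03244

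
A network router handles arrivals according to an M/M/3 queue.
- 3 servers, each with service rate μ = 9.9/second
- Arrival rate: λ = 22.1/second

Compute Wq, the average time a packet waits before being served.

Traffic intensity: ρ = λ/(cμ) = 22.1/(3×9.9) = 0.7441
Since ρ = 0.7441 < 1, system is stable.
Offered load a = λ/μ = cρ = 22.1/9.9 = 2.2323
P₀ = [ Σₙ₌₀^2 aⁿ/n! + a^3/(3!(1-ρ)) ]⁻¹
Σ = a^0/0! + a^1/1! + a^2/2! = 1.00000 + 2.23232 + 2.49163 = 5.7240
a^3/(3!(1-ρ)) = 11.1243/(6 × 0.255892) = 7.2454
P₀ = 1/(5.7240 + 7.2454) = 0.07710
Lq = P₀·a^3·ρ / (3!(1-ρ)²) = 0.077105 × 11.1243 × 0.74411 / (6 × 0.065481) = 1.6245
Wq = Lq/λ = 1.6245/22.1 = 0.07351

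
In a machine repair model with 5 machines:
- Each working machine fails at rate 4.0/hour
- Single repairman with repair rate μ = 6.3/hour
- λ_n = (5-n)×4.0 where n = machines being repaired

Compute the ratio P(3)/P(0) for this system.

P(3)/P(0) = ∏_{i=0}^{3-1} λ_i/μ_{i+1}
= (5-0)×4.0/6.3 × (5-1)×4.0/6.3 × (5-2)×4.0/6.3
= 15.3571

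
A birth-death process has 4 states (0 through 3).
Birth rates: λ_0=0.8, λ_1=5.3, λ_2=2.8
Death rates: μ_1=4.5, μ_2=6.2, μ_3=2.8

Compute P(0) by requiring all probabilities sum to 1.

Ratios P(n)/P(0) = (λ₀···λₙ₋₁)/(μ₁···μₙ):
P(1)/P(0) = (0.8)/(4.5) = 0.17778
P(2)/P(0) = (0.8×5.3)/(4.5×6.2) = 0.15197
P(3)/P(0) = (0.8×5.3×2.8)/(4.5×6.2×2.8) = 0.15197

Normalization: ∑ P(n) = 1
P(0) × (1.0000 + 0.17778 + 0.15197 + 0.15197) = 1
P(0) × 1.4817 = 1
P(0) = 1/1.4817 = 0.6749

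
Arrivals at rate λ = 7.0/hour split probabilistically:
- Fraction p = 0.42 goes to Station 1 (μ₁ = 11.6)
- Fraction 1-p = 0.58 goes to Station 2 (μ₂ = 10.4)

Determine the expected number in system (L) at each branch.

Effective rates: λ₁ = 7.0×0.42 = 2.94, λ₂ = 7.0×0.58 = 4.06
Station 1: ρ₁ = 2.94/11.6 = 0.25345, L₁ = ρ₁/(1-ρ₁) = 0.25345/(1-0.25345) = 0.3395
Station 2: ρ₂ = 4.06/10.4 = 0.3904, L₂ = ρ₂/(1-ρ₂) = 0.3904/(1-0.3904) = 0.6404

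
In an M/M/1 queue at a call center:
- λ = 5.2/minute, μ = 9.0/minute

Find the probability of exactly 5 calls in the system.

ρ = λ/μ = 5.2/9.0 = 0.5778
P(n) = (1-ρ)ρⁿ
P(5) = (1-0.5778) × 0.5778^5
P(5) = 0.4222 × 0.06440
P(5) = 0.02719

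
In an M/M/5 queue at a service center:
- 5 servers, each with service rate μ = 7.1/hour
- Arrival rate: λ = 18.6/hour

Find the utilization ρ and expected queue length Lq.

Traffic intensity: ρ = λ/(cμ) = 18.6/(5×7.1) = 0.5239
Since ρ = 0.5239 < 1, system is stable.
Offered load a = λ/μ = cρ = 18.6/7.1 = 2.6197
P₀ = [ Σₙ₌₀^4 aⁿ/n! + a^5/(5!(1-ρ)) ]⁻¹
Σ = a^0/0! + a^1/1! + a^2/2! + a^3/3! + a^4/4! = 1.0000 + 2.6197 + 3.4315 + 2.9965 + 1.9625 = 12.0102
a^5/(5!(1-ρ)) = 123.3880/(120 × 0.47606) = 2.1599
P₀ = 1/(12.0102 + 2.1599) = 0.07057
Lq = P₀·a^5·ρ / (5!(1-ρ)²) = 0.07057 × 123.3880 × 0.5239 / (120 × 0.2266) = 0.1678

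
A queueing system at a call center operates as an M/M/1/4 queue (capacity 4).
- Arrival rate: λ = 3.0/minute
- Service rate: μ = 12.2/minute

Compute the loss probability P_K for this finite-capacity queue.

ρ = λ/μ = 3.0/12.2 = 0.2459
P₀ = (1-ρ)/(1-ρ^(K+1)) = (1-0.2459)/(1-0.2459^5) = 0.7541/0.9991 = 0.7548
P_K = P₀×ρ^K = 0.7548 × 0.2459^4 = 0.7548 × 0.003656 = 0.002760
Blocking probability = 0.28%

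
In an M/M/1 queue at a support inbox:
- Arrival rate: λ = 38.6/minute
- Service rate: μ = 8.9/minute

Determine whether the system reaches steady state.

Stability requires ρ = λ/(cμ) < 1
ρ = 38.6/(1 × 8.9) = 38.6/8.90 = 4.3371
Since 4.3371 ≥ 1, the system is UNSTABLE.
Queue grows without bound. Need μ > λ = 38.6.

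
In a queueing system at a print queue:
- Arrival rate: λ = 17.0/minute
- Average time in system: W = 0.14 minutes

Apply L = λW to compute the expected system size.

Little's Law: L = λW
L = 17.0 × 0.14 = 2.3800 jobs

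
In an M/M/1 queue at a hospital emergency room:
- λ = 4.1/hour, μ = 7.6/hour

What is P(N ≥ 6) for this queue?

ρ = λ/μ = 4.1/7.6 = 0.53947
P(N ≥ n) = ρⁿ
P(N ≥ 6) = 0.53947^6
P(N ≥ 6) = 0.02465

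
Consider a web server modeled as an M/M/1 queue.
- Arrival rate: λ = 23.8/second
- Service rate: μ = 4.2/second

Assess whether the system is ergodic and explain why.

Stability requires ρ = λ/(cμ) < 1
ρ = 23.8/(1 × 4.2) = 23.8/4.20 = 5.6667
Since 5.6667 ≥ 1, the system is UNSTABLE.
Queue grows without bound. Need μ > λ = 23.8.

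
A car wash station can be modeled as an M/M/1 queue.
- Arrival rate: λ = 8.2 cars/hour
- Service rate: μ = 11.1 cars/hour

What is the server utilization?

Server utilization: ρ = λ/μ
ρ = 8.2/11.1 = 0.7387
The server is busy 73.87% of the time.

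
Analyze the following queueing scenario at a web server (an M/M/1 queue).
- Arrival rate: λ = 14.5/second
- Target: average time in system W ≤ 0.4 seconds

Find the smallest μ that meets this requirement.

For M/M/1: W = 1/(μ-λ)
Need W ≤ 0.4, so 1/(μ-λ) ≤ 0.4
μ - λ ≥ 1/0.4 = 2.5000
μ ≥ 14.5 + 2.5000 = 17.0000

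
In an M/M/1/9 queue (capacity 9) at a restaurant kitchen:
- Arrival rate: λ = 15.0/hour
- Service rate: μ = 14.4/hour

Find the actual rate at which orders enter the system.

ρ = λ/μ = 15.0/14.4 = 1.041667
P₀ = (1-ρ)/(1-ρ^(K+1)) = (1-1.041667)/(1-1.041667^10) = -0.041667/-0.50414 = 0.08265
P_K = P₀×ρ^K = 0.08265 × 1.041667^9 = 0.08265 × 1.4440 = 0.1193
λ_eff = λ(1-P_K) = 15.0 × (1 - 0.1193434) = 15.0 × 0.8806566 = 13.2098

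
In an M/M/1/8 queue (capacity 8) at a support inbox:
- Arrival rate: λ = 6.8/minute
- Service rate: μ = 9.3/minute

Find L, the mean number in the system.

ρ = λ/μ = 6.8/9.3 = 0.73118
P₀ = (1-ρ)/(1-ρ^(K+1)) = (1-0.73118)/(1-0.73118^9) = 0.2688/0.9403 = 0.2859
P_K = P₀×ρ^K = 0.2859 × 0.73118^8 = 0.2859 × 0.08169 = 0.02336
L = ρ[1 - (K+1)ρ^K + Kρ^(K+1)] / [(1-ρ)(1-ρ^(K+1))]
L = 0.73118 × (1 - 9×0.08169 + 8×0.05973) / ((1 - 0.73118) × (1 - 0.05973)) = 2.1482 emails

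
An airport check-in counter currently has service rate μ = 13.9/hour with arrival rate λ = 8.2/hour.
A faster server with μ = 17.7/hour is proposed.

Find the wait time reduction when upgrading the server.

System 1: ρ₁ = 8.2/13.9 = 0.5899, W₁ = 1/(13.9-8.2) = 0.17544
System 2: ρ₂ = 8.2/17.7 = 0.4633, W₂ = 1/(17.7-8.2) = 0.10526
Improvement: (W₁-W₂)/W₁ = (0.17544-0.10526)/0.17544 = 40.00%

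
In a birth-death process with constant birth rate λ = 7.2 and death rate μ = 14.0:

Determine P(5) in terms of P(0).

For constant rates: P(n)/P(0) = (λ/μ)^n
P(5)/P(0) = (7.2/14.0)^5 = 0.5143^5 = 0.03598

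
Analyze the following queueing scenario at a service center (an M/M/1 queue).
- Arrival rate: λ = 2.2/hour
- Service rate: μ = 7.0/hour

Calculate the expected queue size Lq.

ρ = λ/μ = 2.2/7.0 = 0.3143
For M/M/1: Lq = λ²/(μ(μ-λ))
Lq = 4.84/(7.0 × 4.80)
Lq = 0.1440 customers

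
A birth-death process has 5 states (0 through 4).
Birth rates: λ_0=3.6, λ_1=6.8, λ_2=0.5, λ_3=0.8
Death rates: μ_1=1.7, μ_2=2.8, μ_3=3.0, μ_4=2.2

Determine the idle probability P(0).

Ratios P(n)/P(0) = (λ₀···λₙ₋₁)/(μ₁···μₙ):
P(1)/P(0) = (3.6)/(1.7) = 2.1176
P(2)/P(0) = (3.6×6.8)/(1.7×2.8) = 5.1429
P(3)/P(0) = (3.6×6.8×0.5)/(1.7×2.8×3.0) = 0.8571
P(4)/P(0) = (3.6×6.8×0.5×0.8)/(1.7×2.8×3.0×2.2) = 0.3117

Normalization: ∑ P(n) = 1
P(0) × (1.0000 + 2.1176 + 5.1429 + 0.8571 + 0.3117) = 1
P(0) × 9.4293 = 1
P(0) = 1/9.4293 = 0.1061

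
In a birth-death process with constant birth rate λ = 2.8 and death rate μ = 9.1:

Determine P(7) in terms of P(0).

For constant rates: P(n)/P(0) = (λ/μ)^n
P(7)/P(0) = (2.8/9.1)^7 = 0.30769^7 = 0.0002611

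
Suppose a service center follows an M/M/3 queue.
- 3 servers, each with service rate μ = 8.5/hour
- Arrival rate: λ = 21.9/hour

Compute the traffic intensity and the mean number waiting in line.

Traffic intensity: ρ = λ/(cμ) = 21.9/(3×8.5) = 0.8588
Since ρ = 0.8588 < 1, system is stable.
Offered load a = λ/μ = cρ = 21.9/8.5 = 2.5765
P₀ = [ Σₙ₌₀^2 aⁿ/n! + a^3/(3!(1-ρ)) ]⁻¹
Σ = a^0/0! + a^1/1! + a^2/2! = 1.0000 + 2.5765 + 3.3191 = 6.8956
a^3/(3!(1-ρ)) = 17.1031/(6 × 0.141176) = 20.1912
P₀ = 1/(6.8956 + 20.1912) = 0.03692
Lq = P₀·a^3·ρ / (3!(1-ρ)²) = 0.0369184 × 17.1031 × 0.858824 / (6 × 0.0199308) = 4.5347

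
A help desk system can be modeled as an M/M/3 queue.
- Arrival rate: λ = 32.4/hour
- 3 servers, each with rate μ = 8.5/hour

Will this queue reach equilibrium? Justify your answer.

Stability requires ρ = λ/(cμ) < 1
ρ = 32.4/(3 × 8.5) = 32.4/25.50 = 1.2706
Since 1.2706 ≥ 1, the system is UNSTABLE.
Need c > λ/μ = 32.4/8.5 = 3.81.
Minimum servers needed: c = 4.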